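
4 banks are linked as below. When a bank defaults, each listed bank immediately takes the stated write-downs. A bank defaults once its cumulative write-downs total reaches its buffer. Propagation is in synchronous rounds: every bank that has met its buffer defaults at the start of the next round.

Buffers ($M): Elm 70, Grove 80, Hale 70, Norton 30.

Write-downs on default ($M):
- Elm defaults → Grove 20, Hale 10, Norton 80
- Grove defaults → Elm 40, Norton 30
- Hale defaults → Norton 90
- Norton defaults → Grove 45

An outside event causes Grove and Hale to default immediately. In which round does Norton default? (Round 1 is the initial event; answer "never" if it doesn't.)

2

Round 1 — Grove, Hale default (initial).
  Elm: +40 → 40 < 70
  Norton: +30+90 → 120 ≥ 30
Round 2 — Norton defaults.
No further defaults.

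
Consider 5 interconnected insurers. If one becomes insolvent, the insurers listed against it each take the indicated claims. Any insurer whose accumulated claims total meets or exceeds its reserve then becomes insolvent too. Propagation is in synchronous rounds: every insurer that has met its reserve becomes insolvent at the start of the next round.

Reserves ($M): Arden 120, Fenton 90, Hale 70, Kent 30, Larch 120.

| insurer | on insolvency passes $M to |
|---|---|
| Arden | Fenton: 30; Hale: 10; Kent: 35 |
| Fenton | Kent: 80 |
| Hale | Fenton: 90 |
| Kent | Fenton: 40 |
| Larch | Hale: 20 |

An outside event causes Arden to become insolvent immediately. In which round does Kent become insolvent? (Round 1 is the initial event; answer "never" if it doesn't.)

Round 1 — Arden becomes insolvent (initial).
  Fenton: +30 → 30 < 90
  Hale: +10 → 10 < 70
  Kent: +35 → 35 ≥ 30
Round 2 — Kent becomes insolvent.
  Fenton: +40 → 70 < 90
No further insolvencies.

2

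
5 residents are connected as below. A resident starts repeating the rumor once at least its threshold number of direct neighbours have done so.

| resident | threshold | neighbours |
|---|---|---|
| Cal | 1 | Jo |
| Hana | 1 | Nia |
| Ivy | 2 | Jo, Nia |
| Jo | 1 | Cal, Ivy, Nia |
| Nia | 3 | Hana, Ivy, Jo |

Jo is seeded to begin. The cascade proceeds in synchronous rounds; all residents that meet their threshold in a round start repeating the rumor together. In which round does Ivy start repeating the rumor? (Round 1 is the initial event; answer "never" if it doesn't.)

never

Round 1 — Jo starts repeating the rumor (initial).
Round 2 — checking thresholds:
  Cal: 1 of 1 neighbours ≥ 1, starts repeating the rumor.
  Ivy: 1 of 2 neighbours < 2, holds.
  Nia: 1 of 3 neighbours < 3, holds.
Round 3 — no new spreads; cascade stops.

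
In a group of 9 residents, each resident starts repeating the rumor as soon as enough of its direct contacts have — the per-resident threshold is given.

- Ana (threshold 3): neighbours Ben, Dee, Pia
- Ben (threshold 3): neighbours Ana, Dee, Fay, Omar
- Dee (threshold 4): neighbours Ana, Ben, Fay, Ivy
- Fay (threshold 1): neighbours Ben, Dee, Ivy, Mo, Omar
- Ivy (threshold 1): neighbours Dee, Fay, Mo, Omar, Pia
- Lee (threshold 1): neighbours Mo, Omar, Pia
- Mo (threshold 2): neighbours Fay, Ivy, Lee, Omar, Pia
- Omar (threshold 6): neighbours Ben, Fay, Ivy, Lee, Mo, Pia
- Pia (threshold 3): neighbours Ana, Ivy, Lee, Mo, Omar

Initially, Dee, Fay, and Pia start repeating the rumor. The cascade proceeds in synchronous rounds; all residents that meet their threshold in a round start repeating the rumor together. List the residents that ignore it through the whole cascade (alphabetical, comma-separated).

Round 1 — Dee, Fay, Pia start repeating the rumor (initial).
Round 2 — checking thresholds:
  Ana: 2 of 3 neighbours < 3, holds.
  Ben: 2 of 4 neighbours < 3, holds.
  Ivy: 3 of 5 neighbours ≥ 1, starts repeating the rumor.
  Lee: 1 of 3 neighbours ≥ 1, starts repeating the rumor.
  Mo: 2 of 5 neighbours ≥ 2, starts repeating the rumor.
  Omar: 2 of 6 neighbours < 6, holds.
Round 3 — no new spreads; cascade stops.

Ana, Ben, Omar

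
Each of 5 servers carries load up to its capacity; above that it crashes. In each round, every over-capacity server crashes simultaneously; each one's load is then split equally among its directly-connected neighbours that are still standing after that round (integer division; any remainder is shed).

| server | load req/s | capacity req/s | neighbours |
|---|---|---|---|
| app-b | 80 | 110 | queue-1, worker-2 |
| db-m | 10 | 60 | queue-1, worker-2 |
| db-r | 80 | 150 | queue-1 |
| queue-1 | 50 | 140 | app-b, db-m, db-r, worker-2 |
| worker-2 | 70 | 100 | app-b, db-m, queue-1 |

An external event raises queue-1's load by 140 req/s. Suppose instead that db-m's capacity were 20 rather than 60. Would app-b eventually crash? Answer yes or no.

yes

With db-m's capacity at 20:
Round 1 — queue-1 at 190 > 140. queue-1 crashes.
  queue-1 sheds 190 req/s to app-b, db-m, db-r, worker-2: 47 each (2 lost).
    app-b: 80+47 = 127 > 110
    db-m: 10+47 = 57 > 20
    db-r: 80+47 = 127 ≤ 150
    worker-2: 70+47 = 117 > 100
Round 2 — app-b, db-m, worker-2 crash.
  app-b sheds 127 req/s: no online neighbours, lost.
  db-m sheds 57 req/s: no online neighbours, lost.
  worker-2 sheds 117 req/s: no online neighbours, lost.
No further crashes.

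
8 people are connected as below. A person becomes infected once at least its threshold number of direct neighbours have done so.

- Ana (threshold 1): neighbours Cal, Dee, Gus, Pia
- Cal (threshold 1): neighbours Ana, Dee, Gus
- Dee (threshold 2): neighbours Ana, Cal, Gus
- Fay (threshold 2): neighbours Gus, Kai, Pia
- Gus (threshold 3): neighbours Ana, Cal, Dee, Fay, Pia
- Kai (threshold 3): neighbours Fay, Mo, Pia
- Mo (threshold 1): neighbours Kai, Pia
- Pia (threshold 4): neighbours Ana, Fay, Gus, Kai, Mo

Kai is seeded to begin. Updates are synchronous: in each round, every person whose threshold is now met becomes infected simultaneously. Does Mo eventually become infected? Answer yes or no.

Round 1 — Kai becomes infected (initial).
Round 2 — checking thresholds:
  Fay: 1 of 3 neighbours < 2, below threshold.
  Mo: 1 of 2 neighbours ≥ 1, becomes infected.
  Pia: 1 of 5 neighbours < 4, below threshold.
Round 3 — no new infections; cascade stops.

yes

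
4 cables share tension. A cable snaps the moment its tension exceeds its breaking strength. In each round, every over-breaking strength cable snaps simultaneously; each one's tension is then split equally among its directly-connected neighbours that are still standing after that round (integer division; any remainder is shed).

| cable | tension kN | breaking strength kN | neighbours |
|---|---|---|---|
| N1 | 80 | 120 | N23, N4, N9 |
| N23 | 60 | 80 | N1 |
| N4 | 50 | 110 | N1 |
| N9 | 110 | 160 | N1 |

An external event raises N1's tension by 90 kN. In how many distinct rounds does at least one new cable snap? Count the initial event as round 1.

Round 1 — N1 at 170 > 120. N1 snaps.
  N1 sheds 170 kN to N23, N4, N9: 56 each (2 lost).
    N23: 60+56 = 116 > 80
    N4: 50+56 = 106 ≤ 110
    N9: 110+56 = 166 > 160
Round 2 — N23, N9 snap.
  N23 sheds 116 kN: no online neighbours, lost.
  N9 sheds 166 kN: no online neighbours, lost.
No further breaks.

2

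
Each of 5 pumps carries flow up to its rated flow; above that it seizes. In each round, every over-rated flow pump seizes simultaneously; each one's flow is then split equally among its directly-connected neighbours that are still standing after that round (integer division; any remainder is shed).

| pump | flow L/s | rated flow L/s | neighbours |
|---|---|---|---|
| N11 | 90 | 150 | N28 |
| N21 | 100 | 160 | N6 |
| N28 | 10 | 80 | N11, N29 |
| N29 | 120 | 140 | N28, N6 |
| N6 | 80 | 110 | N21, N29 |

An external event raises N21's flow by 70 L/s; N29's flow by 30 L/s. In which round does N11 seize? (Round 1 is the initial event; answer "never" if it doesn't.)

3

Round 1 — N21 at 170 > 160; N29 at 150 > 140. N21, N29 seize.
  N21 sheds 170 L/s to N6: 170 each.
    N6: 80+170 = 250 > 110
  N29 sheds 150 L/s to N28, N6: 75 each.
    N28: 10+75 = 85 > 80
    N6: 250+75 = 325 > 110
Round 2 — N28, N6 seize.
  N28 sheds 85 L/s to N11: 85 each.
    N11: 90+85 = 175 > 150
  N6 sheds 325 L/s: no online neighbours, lost.
Round 3 — N11 seizes.
  N11 sheds 175 L/s: no online neighbours, lost.
No further seizures.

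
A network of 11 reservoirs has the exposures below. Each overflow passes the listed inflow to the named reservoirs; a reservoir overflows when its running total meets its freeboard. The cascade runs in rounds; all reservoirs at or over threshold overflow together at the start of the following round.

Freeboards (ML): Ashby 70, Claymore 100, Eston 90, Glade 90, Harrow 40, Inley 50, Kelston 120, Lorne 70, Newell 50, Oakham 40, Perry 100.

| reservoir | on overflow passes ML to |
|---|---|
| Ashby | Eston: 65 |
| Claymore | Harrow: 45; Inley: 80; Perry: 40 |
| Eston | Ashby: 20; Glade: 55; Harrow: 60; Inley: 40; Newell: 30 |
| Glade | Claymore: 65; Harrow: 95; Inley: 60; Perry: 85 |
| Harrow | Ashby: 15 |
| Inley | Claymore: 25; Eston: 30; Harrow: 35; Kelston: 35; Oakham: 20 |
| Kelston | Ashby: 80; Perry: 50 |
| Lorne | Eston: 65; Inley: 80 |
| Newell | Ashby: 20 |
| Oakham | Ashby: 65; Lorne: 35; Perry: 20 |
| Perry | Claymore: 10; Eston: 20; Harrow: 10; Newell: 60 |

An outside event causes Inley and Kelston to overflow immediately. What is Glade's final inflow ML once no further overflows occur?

55

Round 1 — Inley, Kelston overflow (initial).
  Ashby: +80 → 80 ≥ 70
  Claymore: +25 → 25 < 100
  Eston: +30 → 30 < 90
  Harrow: +35 → 35 < 40
  Oakham: +20 → 20 < 40
  Perry: +50 → 50 < 100
Round 2 — Ashby overflows.
  Eston: +65 → 95 ≥ 90
Round 3 — Eston overflows.
  Glade: +55 → 55 < 90
  Harrow: +60 → 95 ≥ 40
  Newell: +30 → 30 < 50
Round 4 — Harrow overflows.
No further overflows.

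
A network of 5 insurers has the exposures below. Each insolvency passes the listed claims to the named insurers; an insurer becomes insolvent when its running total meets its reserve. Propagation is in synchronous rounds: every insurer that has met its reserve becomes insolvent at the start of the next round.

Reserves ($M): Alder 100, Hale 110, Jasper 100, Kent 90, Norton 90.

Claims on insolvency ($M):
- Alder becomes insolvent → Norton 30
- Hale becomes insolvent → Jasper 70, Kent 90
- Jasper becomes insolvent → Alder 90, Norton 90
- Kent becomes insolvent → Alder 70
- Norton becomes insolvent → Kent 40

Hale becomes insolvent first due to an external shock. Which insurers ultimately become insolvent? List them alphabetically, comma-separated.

Hale, Kent

Round 1 — Hale becomes insolvent (initial).
  Jasper: +70 → 70 < 100
  Kent: +90 → 90 ≥ 90
Round 2 — Kent becomes insolvent.
  Alder: +70 → 70 < 100
No further insolvencies.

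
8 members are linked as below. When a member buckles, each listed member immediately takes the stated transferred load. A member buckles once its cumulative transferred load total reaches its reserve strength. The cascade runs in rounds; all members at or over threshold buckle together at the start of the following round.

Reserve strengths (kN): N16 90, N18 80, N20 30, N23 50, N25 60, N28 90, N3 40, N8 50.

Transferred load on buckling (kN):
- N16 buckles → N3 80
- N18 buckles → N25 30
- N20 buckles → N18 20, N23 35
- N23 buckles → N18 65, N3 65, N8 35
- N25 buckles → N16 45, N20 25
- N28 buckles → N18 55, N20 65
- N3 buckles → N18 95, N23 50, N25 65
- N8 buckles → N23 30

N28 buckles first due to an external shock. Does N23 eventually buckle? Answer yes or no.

Round 1 — N28 buckles (initial).
  N18: +55 → 55 < 80
  N20: +65 → 65 ≥ 30
Round 2 — N20 buckles.
  N18: +20 → 75 < 80
  N23: +35 → 35 < 50
No further bucklings.

no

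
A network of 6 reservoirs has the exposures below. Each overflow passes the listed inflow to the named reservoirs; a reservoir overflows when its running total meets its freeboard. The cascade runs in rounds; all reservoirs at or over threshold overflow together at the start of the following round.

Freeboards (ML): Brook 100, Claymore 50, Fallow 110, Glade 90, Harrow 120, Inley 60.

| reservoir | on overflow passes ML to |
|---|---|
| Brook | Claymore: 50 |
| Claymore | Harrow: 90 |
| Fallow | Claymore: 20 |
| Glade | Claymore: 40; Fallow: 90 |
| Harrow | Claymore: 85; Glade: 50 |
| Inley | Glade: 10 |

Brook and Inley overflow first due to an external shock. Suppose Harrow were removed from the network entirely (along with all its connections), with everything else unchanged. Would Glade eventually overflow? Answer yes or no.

With Harrow removed:
Round 1 — Brook, Inley overflow (initial).
  Claymore: +50 → 50 ≥ 50
  Glade: +10 → 10 < 90
Round 2 — Claymore overflows.
No further overflows.

no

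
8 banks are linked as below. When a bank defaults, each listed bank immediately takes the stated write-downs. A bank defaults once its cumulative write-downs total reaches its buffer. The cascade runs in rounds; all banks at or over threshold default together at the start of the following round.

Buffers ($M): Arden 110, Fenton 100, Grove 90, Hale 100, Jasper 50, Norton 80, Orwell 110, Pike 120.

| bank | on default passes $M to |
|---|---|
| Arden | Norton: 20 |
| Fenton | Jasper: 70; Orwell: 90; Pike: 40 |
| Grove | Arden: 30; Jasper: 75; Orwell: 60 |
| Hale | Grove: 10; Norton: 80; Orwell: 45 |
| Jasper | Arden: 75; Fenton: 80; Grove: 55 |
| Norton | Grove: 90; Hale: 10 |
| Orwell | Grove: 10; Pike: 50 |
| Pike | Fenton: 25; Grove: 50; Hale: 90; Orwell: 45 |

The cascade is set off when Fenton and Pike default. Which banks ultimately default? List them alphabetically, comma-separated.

Fenton, Grove, Jasper, Orwell, Pike

Round 1 — Fenton, Pike default (initial).
  Grove: +50 → 50 < 90
  Hale: +90 → 90 < 100
  Jasper: +70 → 70 ≥ 50
  Orwell: +90+45 → 135 ≥ 110
Round 2 — Jasper, Orwell default.
  Arden: +75 → 75 < 110
  Grove: +55+10 → 115 ≥ 90
Round 3 — Grove defaults.
  Arden: +30 → 105 < 110
No further defaults.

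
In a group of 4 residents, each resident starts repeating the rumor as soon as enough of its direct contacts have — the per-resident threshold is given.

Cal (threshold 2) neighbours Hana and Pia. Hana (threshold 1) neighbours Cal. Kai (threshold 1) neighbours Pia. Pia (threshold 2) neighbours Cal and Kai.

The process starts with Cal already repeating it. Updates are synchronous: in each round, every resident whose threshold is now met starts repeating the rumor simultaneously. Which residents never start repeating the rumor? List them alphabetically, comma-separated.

Kai, Pia

Round 1 — Cal starts repeating the rumor (initial).
Round 2 — checking thresholds:
  Hana: 1 of 1 neighbours ≥ 1, starts repeating the rumor.
  Pia: 1 of 2 neighbours < 2, holds.
Round 3 — no new spreads; cascade stops.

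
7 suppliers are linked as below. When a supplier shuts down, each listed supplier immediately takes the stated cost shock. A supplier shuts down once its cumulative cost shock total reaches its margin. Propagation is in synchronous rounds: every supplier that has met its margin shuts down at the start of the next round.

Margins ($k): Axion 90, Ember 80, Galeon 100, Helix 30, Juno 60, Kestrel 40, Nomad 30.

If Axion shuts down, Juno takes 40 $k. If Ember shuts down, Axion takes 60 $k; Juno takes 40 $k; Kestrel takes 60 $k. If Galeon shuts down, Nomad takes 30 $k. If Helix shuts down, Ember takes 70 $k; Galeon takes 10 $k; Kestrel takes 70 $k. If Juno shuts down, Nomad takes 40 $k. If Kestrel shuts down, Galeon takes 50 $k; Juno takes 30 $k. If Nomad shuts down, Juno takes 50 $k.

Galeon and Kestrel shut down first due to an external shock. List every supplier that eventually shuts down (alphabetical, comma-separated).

Galeon, Juno, Kestrel, Nomad

Round 1 — Galeon, Kestrel shut down (initial).
  Juno: +30 → 30 < 60
  Nomad: +30 → 30 ≥ 30
Round 2 — Nomad shuts down.
  Juno: +50 → 80 ≥ 60
Round 3 — Juno shuts down.
No further shutdowns.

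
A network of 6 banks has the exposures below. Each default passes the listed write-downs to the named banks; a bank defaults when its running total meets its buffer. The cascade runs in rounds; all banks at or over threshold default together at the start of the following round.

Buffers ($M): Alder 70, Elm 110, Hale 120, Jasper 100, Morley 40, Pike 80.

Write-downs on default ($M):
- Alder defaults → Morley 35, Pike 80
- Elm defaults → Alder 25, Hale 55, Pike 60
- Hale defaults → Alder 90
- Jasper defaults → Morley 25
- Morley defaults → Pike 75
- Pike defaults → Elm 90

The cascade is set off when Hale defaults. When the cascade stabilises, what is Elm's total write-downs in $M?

Round 1 — Hale defaults (initial).
  Alder: +90 → 90 ≥ 70
Round 2 — Alder defaults.
  Morley: +35 → 35 < 40
  Pike: +80 → 80 ≥ 80
Round 3 — Pike defaults.
  Elm: +90 → 90 < 110
No further defaults.

90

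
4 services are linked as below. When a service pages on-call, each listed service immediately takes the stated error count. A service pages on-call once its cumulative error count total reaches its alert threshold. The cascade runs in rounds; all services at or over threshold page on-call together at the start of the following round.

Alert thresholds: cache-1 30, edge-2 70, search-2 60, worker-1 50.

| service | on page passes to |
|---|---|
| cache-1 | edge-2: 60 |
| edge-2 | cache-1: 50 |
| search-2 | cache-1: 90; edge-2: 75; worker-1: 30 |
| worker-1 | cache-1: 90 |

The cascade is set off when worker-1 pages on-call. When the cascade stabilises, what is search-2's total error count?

0

Round 1 — worker-1 pages on-call (initial).
  cache-1: +90 → 90 ≥ 30
Round 2 — cache-1 pages on-call.
  edge-2: +60 → 60 < 70
No further pages.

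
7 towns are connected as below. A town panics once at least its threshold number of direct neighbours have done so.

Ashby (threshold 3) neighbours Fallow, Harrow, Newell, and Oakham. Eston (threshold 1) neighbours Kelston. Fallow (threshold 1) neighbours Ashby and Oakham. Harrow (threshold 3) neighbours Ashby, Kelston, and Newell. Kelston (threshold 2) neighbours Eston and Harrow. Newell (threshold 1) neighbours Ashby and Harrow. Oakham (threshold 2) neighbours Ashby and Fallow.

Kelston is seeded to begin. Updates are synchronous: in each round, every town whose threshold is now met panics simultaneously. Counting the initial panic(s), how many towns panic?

Round 1 — Kelston panics (initial).
Round 2 — checking thresholds:
  Eston: 1 of 1 neighbours ≥ 1, panics.
  Harrow: 1 of 3 neighbours < 3, below threshold.
Round 3 — no new panics; cascade stops.

2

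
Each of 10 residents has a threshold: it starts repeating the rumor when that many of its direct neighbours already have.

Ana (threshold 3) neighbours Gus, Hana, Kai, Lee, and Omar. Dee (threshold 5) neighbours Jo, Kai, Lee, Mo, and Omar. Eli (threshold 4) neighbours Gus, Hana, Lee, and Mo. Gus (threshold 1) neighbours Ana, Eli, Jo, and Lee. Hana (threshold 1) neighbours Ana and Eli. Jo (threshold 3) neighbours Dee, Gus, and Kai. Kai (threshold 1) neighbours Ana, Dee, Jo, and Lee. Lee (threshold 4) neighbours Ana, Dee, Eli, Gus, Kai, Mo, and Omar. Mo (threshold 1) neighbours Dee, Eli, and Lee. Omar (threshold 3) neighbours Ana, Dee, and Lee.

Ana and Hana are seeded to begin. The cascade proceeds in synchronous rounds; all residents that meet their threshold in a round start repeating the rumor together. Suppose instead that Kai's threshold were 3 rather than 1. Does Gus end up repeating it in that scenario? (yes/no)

yes

With Kai's threshold at 3:
Round 1 — Ana, Hana start repeating the rumor (initial).
Round 2 — checking thresholds:
  Eli: 1 of 4 neighbours < 4, below threshold.
  Gus: 1 of 4 neighbours ≥ 1, starts repeating the rumor.
  Kai: 1 of 4 neighbours < 3, below threshold.
  Lee: 1 of 7 neighbours < 4, below threshold.
  Omar: 1 of 3 neighbours < 3, below threshold.
Round 3 — no new spreads; cascade stops.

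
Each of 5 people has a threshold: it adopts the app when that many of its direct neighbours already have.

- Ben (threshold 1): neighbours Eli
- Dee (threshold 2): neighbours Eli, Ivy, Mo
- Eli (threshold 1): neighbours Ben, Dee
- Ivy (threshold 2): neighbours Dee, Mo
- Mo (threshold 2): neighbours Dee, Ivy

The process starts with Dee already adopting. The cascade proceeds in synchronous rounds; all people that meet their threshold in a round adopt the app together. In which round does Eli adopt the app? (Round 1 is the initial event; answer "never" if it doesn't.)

Round 1 — Dee adopts the app (initial).
Round 2 — checking thresholds:
  Eli: 1 of 2 neighbours ≥ 1, adopts the app.
  Ivy: 1 of 2 neighbours < 2, holds.
  Mo: 1 of 2 neighbours < 2, holds.
Round 3 — checking thresholds:
  Ben: 1 of 1 neighbours ≥ 1, adopts the app.
  Ivy: 1 of 2 neighbours < 2, holds.
  Mo: 1 of 2 neighbours < 2, holds.
Round 4 — no new adoptions; cascade stops.

2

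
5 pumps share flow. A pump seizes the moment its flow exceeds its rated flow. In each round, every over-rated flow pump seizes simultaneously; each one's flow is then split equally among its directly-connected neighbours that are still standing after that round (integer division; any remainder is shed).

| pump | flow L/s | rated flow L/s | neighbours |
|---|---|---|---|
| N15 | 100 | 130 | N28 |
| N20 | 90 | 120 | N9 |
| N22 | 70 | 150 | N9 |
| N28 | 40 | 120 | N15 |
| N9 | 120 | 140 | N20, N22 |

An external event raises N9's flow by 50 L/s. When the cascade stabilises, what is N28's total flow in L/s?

40

Round 1 — N9 at 170 > 140. N9 seizes.
  N9 sheds 170 L/s to N20, N22: 85 each.
    N20: 90+85 = 175 > 120
    N22: 70+85 = 155 > 150
Round 2 — N20, N22 seize.
  N20 sheds 175 L/s: no online neighbours, lost.
  N22 sheds 155 L/s: no online neighbours, lost.
No further seizures.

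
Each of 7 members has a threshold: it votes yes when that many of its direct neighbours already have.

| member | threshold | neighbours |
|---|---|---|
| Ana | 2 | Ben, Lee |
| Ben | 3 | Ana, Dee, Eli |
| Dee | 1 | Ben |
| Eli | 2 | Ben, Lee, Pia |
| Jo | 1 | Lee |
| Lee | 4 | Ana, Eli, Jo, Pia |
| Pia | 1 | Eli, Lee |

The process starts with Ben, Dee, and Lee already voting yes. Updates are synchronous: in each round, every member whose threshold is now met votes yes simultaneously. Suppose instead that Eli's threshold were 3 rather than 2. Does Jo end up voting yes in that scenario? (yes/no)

yes

With Eli's threshold at 3:
Round 1 — Ben, Dee, Lee vote yes (initial).
Round 2 — checking thresholds:
  Ana: 2 of 2 neighbours ≥ 2, votes yes.
  Eli: 2 of 3 neighbours < 3, not yet.
  Jo: 1 of 1 neighbours ≥ 1, votes yes.
  Pia: 1 of 2 neighbours ≥ 1, votes yes.
Round 3 — checking thresholds:
  Eli: 3 of 3 neighbours ≥ 3, votes yes.
Round 4 — no new yes votes; cascade stops.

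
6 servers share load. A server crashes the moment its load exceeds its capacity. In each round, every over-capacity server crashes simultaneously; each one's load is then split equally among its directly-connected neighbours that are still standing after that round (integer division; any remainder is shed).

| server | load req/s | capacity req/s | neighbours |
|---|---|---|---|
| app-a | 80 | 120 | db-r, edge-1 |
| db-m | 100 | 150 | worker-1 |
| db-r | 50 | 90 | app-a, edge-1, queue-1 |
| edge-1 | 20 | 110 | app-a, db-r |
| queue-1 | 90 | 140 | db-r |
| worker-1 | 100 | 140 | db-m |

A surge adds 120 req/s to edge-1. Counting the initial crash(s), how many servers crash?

Round 1 — edge-1 at 140 > 110. edge-1 crashes.
  edge-1 sheds 140 req/s to app-a, db-r: 70 each.
    app-a: 80+70 = 150 > 120
    db-r: 50+70 = 120 > 90
Round 2 — app-a, db-r crash.
  app-a sheds 150 req/s: no online neighbours, lost.
  db-r sheds 120 req/s to queue-1: 120 each.
    queue-1: 90+120 = 210 > 140
Round 3 — queue-1 crashes.
  queue-1 sheds 210 req/s: no online neighbours, lost.
No further crashes.

4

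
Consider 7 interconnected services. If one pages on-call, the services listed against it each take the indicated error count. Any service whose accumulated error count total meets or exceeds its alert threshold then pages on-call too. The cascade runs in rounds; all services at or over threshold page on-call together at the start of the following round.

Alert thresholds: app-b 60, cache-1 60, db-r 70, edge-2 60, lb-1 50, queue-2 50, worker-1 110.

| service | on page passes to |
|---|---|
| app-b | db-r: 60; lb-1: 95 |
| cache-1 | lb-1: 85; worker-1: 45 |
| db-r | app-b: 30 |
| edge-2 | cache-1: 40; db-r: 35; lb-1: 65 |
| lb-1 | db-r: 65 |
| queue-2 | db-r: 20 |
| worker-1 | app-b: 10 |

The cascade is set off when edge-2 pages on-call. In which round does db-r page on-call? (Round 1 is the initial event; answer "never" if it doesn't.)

Round 1 — edge-2 pages on-call (initial).
  cache-1: +40 → 40 < 60
  db-r: +35 → 35 < 70
  lb-1: +65 → 65 ≥ 50
Round 2 — lb-1 pages on-call.
  db-r: +65 → 100 ≥ 70
Round 3 — db-r pages on-call.
  app-b: +30 → 30 < 60
No further pages.

3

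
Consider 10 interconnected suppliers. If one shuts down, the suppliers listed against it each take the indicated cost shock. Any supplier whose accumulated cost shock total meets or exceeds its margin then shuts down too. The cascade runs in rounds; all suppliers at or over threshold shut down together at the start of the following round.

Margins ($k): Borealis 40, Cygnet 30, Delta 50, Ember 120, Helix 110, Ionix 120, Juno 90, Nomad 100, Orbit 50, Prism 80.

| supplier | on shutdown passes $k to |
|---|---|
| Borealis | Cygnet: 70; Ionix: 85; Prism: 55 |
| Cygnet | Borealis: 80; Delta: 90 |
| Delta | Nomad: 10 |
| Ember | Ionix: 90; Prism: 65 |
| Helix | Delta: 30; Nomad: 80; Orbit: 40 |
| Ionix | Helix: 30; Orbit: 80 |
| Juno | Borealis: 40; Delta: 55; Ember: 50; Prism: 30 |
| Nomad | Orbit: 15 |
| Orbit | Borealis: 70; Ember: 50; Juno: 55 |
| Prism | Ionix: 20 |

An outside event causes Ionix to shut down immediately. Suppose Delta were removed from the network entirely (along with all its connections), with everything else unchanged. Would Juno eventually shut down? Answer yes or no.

With Delta removed:
Round 1 — Ionix shuts down (initial).
  Helix: +30 → 30 < 110
  Orbit: +80 → 80 ≥ 50
Round 2 — Orbit shuts down.
  Borealis: +70 → 70 ≥ 40
  Ember: +50 → 50 < 120
  Juno: +55 → 55 < 90
Round 3 — Borealis shuts down.
  Cygnet: +70 → 70 ≥ 30
  Prism: +55 → 55 < 80
Round 4 — Cygnet shuts down.
No further shutdowns.

no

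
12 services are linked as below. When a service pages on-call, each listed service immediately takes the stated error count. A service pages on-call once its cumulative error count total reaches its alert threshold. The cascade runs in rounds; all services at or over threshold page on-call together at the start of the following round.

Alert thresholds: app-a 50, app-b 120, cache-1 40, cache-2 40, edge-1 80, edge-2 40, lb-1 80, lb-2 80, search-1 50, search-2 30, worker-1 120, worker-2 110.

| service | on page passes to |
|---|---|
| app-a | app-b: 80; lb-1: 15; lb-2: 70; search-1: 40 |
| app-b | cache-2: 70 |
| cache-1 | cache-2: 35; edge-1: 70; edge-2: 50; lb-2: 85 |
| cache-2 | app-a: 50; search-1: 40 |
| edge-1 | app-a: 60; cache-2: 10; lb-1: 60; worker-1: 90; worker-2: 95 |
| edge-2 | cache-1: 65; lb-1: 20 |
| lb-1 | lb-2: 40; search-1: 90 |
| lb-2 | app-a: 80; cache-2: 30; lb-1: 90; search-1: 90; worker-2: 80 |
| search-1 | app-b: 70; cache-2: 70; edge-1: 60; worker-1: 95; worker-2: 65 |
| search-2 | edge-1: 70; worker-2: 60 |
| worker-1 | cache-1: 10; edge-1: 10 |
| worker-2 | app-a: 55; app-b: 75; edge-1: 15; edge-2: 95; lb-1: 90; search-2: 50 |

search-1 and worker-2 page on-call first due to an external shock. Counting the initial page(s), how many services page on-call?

12

Round 1 — search-1, worker-2 page on-call (initial).
  app-a: +55 → 55 ≥ 50
  app-b: +70+75 → 145 ≥ 120
  cache-2: +70 → 70 ≥ 40
  edge-1: +60+15 → 75 < 80
  edge-2: +95 → 95 ≥ 40
  lb-1: +90 → 90 ≥ 80
  search-2: +50 → 50 ≥ 30
  worker-1: +95 → 95 < 120
Round 2 — app-a, app-b, cache-2, edge-2, lb-1, search-2 page on-call.
  cache-1: +65 → 65 ≥ 40
  edge-1: +70 → 145 ≥ 80
  lb-2: +70+40 → 110 ≥ 80
Round 3 — cache-1, edge-1, lb-2 page on-call.
  worker-1: +90 → 185 ≥ 120
Round 4 — worker-1 pages on-call.
No further pages.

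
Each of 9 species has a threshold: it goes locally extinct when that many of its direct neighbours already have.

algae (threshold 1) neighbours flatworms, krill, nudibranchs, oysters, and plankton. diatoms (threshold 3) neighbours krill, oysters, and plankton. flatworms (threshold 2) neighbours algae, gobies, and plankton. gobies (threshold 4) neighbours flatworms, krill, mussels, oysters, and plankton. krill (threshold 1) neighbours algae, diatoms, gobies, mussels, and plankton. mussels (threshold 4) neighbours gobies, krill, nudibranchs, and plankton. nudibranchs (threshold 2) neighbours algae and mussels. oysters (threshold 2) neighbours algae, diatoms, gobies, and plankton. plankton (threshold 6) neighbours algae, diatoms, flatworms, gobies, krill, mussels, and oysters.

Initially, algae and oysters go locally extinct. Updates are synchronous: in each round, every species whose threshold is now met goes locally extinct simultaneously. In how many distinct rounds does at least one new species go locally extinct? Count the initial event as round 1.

Round 1 — algae, oysters go locally extinct (initial).
Round 2 — checking thresholds:
  diatoms: 1 of 3 neighbours < 3, below threshold.
  flatworms: 1 of 3 neighbours < 2, below threshold.
  gobies: 1 of 5 neighbours < 4, below threshold.
  krill: 1 of 5 neighbours ≥ 1, goes locally extinct.
  nudibranchs: 1 of 2 neighbours < 2, below threshold.
  plankton: 2 of 7 neighbours < 6, below threshold.
Round 3 — no new extinctions; cascade stops.

2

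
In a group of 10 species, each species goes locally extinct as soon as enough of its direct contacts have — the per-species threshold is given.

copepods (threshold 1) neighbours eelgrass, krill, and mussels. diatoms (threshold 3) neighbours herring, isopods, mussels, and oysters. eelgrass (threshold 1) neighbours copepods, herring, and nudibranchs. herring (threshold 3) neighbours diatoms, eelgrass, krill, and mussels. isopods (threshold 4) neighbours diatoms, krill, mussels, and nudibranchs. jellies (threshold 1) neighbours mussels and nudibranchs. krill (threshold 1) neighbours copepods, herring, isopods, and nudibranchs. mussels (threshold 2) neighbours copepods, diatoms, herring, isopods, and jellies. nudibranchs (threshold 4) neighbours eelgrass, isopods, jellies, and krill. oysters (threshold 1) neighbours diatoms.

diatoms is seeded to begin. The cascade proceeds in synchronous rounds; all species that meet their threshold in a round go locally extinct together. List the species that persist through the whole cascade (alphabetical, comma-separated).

copepods, eelgrass, herring, isopods, jellies, krill, mussels, nudibranchs

Round 1 — diatoms goes locally extinct (initial).
Round 2 — checking thresholds:
  herring: 1 of 4 neighbours < 3, not yet.
  isopods: 1 of 4 neighbours < 4, not yet.
  mussels: 1 of 5 neighbours < 2, not yet.
  oysters: 1 of 1 neighbours ≥ 1, goes locally extinct.
Round 3 — no new extinctions; cascade stops.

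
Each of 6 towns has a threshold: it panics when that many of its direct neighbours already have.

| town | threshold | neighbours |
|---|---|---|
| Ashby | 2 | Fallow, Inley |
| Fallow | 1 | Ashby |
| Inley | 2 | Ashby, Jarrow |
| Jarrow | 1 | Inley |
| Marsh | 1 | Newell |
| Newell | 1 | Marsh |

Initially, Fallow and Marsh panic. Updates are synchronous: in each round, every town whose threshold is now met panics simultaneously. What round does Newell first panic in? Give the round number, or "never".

2

Round 1 — Fallow, Marsh panic (initial).
Round 2 — checking thresholds:
  Ashby: 1 of 2 neighbours < 2, below threshold.
  Newell: 1 of 1 neighbours ≥ 1, panics.
Round 3 — no new panics; cascade stops.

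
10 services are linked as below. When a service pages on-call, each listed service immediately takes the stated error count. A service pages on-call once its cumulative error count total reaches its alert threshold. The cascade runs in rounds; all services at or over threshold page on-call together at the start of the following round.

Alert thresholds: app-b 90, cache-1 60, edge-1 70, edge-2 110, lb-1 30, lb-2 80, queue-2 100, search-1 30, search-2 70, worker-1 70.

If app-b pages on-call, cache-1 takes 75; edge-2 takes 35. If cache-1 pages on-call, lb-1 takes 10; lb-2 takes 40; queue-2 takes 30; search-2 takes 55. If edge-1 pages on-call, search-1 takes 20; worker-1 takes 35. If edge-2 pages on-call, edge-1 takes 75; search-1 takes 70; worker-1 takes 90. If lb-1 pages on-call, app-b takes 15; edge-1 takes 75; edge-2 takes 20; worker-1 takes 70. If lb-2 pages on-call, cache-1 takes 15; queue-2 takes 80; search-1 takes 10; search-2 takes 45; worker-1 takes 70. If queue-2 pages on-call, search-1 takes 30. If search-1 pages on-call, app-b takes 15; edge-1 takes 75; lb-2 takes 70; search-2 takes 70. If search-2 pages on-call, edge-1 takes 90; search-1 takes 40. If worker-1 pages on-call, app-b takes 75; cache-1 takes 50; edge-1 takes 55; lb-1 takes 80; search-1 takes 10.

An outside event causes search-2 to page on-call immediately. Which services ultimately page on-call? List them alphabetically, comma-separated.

Round 1 — search-2 pages on-call (initial).
  edge-1: +90 → 90 ≥ 70
  search-1: +40 → 40 ≥ 30
Round 2 — edge-1, search-1 page on-call.
  app-b: +15 → 15 < 90
  lb-2: +70 → 70 < 80
  worker-1: +35 → 35 < 70
No further pages.

edge-1, search-1, search-2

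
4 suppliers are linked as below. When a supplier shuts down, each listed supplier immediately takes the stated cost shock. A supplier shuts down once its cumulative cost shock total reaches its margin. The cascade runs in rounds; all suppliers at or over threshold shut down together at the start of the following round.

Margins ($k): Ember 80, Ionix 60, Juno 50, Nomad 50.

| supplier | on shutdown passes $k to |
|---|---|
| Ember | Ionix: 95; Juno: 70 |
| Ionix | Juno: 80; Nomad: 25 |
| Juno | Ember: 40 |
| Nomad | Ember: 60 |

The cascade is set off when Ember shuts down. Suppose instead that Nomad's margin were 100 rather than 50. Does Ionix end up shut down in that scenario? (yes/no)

yes

With Nomad's margin at 100:
Round 1 — Ember shuts down (initial).
  Ionix: +95 → 95 ≥ 60
  Juno: +70 → 70 ≥ 50
Round 2 — Ionix, Juno shut down.
  Nomad: +25 → 25 < 100
No further shutdowns.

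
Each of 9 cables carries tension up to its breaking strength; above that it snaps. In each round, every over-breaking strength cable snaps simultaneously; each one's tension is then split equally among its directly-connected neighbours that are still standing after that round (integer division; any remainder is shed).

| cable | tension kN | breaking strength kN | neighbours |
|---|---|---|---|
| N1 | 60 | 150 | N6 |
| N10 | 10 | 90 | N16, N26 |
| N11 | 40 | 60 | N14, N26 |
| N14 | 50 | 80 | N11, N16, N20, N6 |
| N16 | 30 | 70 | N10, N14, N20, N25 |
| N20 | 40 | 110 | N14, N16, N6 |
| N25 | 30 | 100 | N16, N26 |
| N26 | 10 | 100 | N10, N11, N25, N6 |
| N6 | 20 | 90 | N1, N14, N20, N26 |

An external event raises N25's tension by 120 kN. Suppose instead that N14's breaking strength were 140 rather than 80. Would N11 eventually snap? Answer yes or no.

With N14's breaking strength at 140:
Round 1 — N25 at 150 > 100. N25 snaps.
  N25 sheds 150 kN to N16, N26: 75 each.
    N16: 30+75 = 105 > 70
    N26: 10+75 = 85 ≤ 100
Round 2 — N16 snaps.
  N16 sheds 105 kN to N10, N14, N20: 35 each.
    N10: 10+35 = 45 ≤ 90
    N14: 50+35 = 85 ≤ 140
    N20: 40+35 = 75 ≤ 110
No further breaks.

no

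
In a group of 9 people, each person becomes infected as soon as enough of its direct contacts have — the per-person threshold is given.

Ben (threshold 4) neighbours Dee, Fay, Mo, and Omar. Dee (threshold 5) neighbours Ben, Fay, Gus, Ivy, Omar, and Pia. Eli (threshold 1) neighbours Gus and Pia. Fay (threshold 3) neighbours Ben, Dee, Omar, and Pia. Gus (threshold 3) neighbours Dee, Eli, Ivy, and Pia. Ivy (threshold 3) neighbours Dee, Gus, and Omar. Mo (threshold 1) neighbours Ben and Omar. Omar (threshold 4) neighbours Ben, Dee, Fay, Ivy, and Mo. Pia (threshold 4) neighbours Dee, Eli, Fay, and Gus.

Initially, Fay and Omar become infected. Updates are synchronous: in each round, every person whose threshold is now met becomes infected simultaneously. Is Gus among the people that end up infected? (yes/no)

no

Round 1 — Fay, Omar become infected (initial).
Round 2 — checking thresholds:
  Ben: 2 of 4 neighbours < 4, below threshold.
  Dee: 2 of 6 neighbours < 5, below threshold.
  Ivy: 1 of 3 neighbours < 3, below threshold.
  Mo: 1 of 2 neighbours ≥ 1, becomes infected.
  Pia: 1 of 4 neighbours < 4, below threshold.
Round 3 — no new infections; cascade stops.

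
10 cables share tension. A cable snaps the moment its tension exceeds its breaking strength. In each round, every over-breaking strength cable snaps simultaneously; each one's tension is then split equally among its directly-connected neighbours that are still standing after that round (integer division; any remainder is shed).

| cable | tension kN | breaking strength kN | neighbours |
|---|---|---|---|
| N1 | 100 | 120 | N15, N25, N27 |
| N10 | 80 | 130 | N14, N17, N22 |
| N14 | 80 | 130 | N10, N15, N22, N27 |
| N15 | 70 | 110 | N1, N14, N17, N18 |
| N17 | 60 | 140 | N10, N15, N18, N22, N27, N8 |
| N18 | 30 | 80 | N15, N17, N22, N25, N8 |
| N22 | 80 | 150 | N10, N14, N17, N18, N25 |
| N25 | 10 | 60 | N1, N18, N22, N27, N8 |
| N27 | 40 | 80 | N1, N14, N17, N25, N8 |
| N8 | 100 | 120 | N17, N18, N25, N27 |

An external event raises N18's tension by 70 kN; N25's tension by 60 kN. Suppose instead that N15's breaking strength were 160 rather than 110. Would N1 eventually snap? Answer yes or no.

With N15's breaking strength at 160:
Round 1 — N18 at 100 > 80; N25 at 70 > 60. N18, N25 snap.
  N18 sheds 100 kN to N15, N17, N22, N8: 25 each.
    N15: 70+25 = 95 ≤ 160
    N17: 60+25 = 85 ≤ 140
    N22: 80+25 = 105 ≤ 150
    N8: 100+25 = 125 > 120
  N25 sheds 70 kN to N1, N22, N27, N8: 17 each (2 lost).
    N1: 100+17 = 117 ≤ 120
    N22: 105+17 = 122 ≤ 150
    N27: 40+17 = 57 ≤ 80
    N8: 125+17 = 142 > 120
Round 2 — N8 snaps.
  N8 sheds 142 kN to N17, N27: 71 each.
    N17: 85+71 = 156 > 140
    N27: 57+71 = 128 > 80
Round 3 — N17, N27 snap.
  N17 sheds 156 kN to N10, N15, N22: 52 each.
    N10: 80+52 = 132 > 130
    N15: 95+52 = 147 ≤ 160
    N22: 122+52 = 174 > 150
  N27 sheds 128 kN to N1, N14: 64 each.
    N1: 117+64 = 181 > 120
    N14: 80+64 = 144 > 130
Round 4 — N1, N10, N14, N22 snap.
  N1 sheds 181 kN to N15: 181 each.
    N15: 147+181 = 328 > 160
  N10 sheds 132 kN: no online neighbours, lost.
  N14 sheds 144 kN to N15: 144 each.
    N15: 328+144 = 472 > 160
  N22 sheds 174 kN: no online neighbours, lost.
Round 5 — N15 snaps.
  N15 sheds 472 kN: no online neighbours, lost.
No further breaks.

yes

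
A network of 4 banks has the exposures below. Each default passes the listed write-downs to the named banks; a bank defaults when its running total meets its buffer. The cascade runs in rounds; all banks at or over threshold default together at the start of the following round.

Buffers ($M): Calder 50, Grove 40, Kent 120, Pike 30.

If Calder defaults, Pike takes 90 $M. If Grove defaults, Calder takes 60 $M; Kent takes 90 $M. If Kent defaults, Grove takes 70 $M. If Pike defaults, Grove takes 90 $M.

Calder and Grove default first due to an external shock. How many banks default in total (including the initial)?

Round 1 — Calder, Grove default (initial).
  Kent: +90 → 90 < 120
  Pike: +90 → 90 ≥ 30
Round 2 — Pike defaults.
No further defaults.

3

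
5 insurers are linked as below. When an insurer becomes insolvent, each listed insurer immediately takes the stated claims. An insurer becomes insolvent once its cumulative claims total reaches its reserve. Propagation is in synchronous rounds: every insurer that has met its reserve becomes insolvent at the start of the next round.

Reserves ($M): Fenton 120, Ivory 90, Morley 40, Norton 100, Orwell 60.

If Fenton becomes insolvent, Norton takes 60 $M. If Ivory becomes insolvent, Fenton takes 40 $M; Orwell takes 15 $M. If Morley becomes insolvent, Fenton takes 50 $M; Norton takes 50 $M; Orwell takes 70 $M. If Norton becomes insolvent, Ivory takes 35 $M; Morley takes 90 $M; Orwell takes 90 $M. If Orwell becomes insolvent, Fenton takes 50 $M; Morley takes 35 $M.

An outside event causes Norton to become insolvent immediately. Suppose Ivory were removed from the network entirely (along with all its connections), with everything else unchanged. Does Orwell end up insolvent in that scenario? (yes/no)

With Ivory removed:
Round 1 — Norton becomes insolvent (initial).
  Morley: +90 → 90 ≥ 40
  Orwell: +90 → 90 ≥ 60
Round 2 — Morley, Orwell become insolvent.
  Fenton: +50+50 → 100 < 120
No further insolvencies.

yes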